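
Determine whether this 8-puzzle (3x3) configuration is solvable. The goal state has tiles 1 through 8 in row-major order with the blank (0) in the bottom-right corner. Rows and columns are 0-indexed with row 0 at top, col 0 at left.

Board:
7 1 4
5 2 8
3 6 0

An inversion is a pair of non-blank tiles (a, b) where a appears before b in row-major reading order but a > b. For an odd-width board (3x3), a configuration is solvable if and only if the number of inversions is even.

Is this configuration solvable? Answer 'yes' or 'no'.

Inversions (pairs i<j in row-major order where tile[i] > tile[j] > 0): 12
12 is even, so the puzzle is solvable.

Answer: yes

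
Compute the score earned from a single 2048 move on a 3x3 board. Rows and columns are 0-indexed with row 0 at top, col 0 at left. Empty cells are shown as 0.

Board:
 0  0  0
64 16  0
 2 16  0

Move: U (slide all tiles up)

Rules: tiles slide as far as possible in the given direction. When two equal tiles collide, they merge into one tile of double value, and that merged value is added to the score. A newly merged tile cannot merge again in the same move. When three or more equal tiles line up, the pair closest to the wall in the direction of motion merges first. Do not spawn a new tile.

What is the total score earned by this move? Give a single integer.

Answer: 32

Derivation:
Slide up:
col 0: [0, 64, 2] -> [64, 2, 0]  score +0 (running 0)
col 1: [0, 16, 16] -> [32, 0, 0]  score +32 (running 32)
col 2: [0, 0, 0] -> [0, 0, 0]  score +0 (running 32)
Board after move:
64 32  0
 2  0  0
 0  0  0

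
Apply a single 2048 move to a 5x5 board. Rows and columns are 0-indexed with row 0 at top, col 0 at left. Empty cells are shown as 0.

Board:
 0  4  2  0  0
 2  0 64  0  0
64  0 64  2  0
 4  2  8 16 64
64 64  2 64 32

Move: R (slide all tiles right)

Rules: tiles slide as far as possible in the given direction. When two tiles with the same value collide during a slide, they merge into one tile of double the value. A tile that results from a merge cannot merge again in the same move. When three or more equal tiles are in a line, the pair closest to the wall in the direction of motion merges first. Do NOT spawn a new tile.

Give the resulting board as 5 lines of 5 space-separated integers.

Answer:   0   0   0   4   2
  0   0   0   2  64
  0   0   0 128   2
  4   2   8  16  64
  0 128   2  64  32

Derivation:
Slide right:
row 0: [0, 4, 2, 0, 0] -> [0, 0, 0, 4, 2]
row 1: [2, 0, 64, 0, 0] -> [0, 0, 0, 2, 64]
row 2: [64, 0, 64, 2, 0] -> [0, 0, 0, 128, 2]
row 3: [4, 2, 8, 16, 64] -> [4, 2, 8, 16, 64]
row 4: [64, 64, 2, 64, 32] -> [0, 128, 2, 64, 32]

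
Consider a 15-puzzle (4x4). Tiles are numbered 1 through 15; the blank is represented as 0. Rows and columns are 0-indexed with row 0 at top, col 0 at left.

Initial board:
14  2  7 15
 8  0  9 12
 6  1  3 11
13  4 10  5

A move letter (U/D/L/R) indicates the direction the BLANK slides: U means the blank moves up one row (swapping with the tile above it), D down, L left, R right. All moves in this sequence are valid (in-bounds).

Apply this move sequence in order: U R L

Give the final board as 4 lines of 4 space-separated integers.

After move 1 (U):
14  0  7 15
 8  2  9 12
 6  1  3 11
13  4 10  5

After move 2 (R):
14  7  0 15
 8  2  9 12
 6  1  3 11
13  4 10  5

After move 3 (L):
14  0  7 15
 8  2  9 12
 6  1  3 11
13  4 10  5

Answer: 14  0  7 15
 8  2  9 12
 6  1  3 11
13  4 10  5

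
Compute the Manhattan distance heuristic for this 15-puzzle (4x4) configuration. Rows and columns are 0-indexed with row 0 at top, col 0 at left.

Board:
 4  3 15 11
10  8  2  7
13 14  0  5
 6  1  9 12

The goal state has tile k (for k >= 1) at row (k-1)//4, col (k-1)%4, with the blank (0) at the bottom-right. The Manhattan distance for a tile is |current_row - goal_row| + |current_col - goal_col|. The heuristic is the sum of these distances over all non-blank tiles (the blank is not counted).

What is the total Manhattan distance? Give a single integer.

Tile 4: (0,0)->(0,3) = 3
Tile 3: (0,1)->(0,2) = 1
Tile 15: (0,2)->(3,2) = 3
Tile 11: (0,3)->(2,2) = 3
Tile 10: (1,0)->(2,1) = 2
Tile 8: (1,1)->(1,3) = 2
Tile 2: (1,2)->(0,1) = 2
Tile 7: (1,3)->(1,2) = 1
Tile 13: (2,0)->(3,0) = 1
Tile 14: (2,1)->(3,1) = 1
Tile 5: (2,3)->(1,0) = 4
Tile 6: (3,0)->(1,1) = 3
Tile 1: (3,1)->(0,0) = 4
Tile 9: (3,2)->(2,0) = 3
Tile 12: (3,3)->(2,3) = 1
Sum: 3 + 1 + 3 + 3 + 2 + 2 + 2 + 1 + 1 + 1 + 4 + 3 + 4 + 3 + 1 = 34

Answer: 34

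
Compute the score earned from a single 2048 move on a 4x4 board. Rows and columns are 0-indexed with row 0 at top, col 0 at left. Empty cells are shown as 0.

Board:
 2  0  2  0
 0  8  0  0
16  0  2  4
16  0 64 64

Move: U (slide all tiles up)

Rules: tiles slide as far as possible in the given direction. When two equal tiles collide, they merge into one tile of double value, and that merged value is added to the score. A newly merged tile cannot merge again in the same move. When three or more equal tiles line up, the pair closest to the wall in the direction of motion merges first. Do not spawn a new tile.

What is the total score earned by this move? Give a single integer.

Slide up:
col 0: [2, 0, 16, 16] -> [2, 32, 0, 0]  score +32 (running 32)
col 1: [0, 8, 0, 0] -> [8, 0, 0, 0]  score +0 (running 32)
col 2: [2, 0, 2, 64] -> [4, 64, 0, 0]  score +4 (running 36)
col 3: [0, 0, 4, 64] -> [4, 64, 0, 0]  score +0 (running 36)
Board after move:
 2  8  4  4
32  0 64 64
 0  0  0  0
 0  0  0  0

Answer: 36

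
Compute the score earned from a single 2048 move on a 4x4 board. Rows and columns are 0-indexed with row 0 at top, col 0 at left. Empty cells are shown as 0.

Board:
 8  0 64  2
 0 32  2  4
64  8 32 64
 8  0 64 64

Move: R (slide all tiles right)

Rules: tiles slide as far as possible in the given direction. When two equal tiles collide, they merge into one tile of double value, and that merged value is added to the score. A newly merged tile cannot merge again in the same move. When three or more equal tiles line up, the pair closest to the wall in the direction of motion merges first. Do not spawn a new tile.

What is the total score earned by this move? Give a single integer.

Answer: 128

Derivation:
Slide right:
row 0: [8, 0, 64, 2] -> [0, 8, 64, 2]  score +0 (running 0)
row 1: [0, 32, 2, 4] -> [0, 32, 2, 4]  score +0 (running 0)
row 2: [64, 8, 32, 64] -> [64, 8, 32, 64]  score +0 (running 0)
row 3: [8, 0, 64, 64] -> [0, 0, 8, 128]  score +128 (running 128)
Board after move:
  0   8  64   2
  0  32   2   4
 64   8  32  64
  0   0   8 128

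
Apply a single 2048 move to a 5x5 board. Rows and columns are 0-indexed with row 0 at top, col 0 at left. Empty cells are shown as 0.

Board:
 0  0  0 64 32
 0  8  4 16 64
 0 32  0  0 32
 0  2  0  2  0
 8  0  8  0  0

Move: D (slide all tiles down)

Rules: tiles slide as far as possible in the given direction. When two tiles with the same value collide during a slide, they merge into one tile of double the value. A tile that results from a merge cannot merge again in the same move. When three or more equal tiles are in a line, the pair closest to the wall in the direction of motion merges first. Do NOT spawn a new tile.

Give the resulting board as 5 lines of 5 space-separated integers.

Slide down:
col 0: [0, 0, 0, 0, 8] -> [0, 0, 0, 0, 8]
col 1: [0, 8, 32, 2, 0] -> [0, 0, 8, 32, 2]
col 2: [0, 4, 0, 0, 8] -> [0, 0, 0, 4, 8]
col 3: [64, 16, 0, 2, 0] -> [0, 0, 64, 16, 2]
col 4: [32, 64, 32, 0, 0] -> [0, 0, 32, 64, 32]

Answer:  0  0  0  0  0
 0  0  0  0  0
 0  8  0 64 32
 0 32  4 16 64
 8  2  8  2 32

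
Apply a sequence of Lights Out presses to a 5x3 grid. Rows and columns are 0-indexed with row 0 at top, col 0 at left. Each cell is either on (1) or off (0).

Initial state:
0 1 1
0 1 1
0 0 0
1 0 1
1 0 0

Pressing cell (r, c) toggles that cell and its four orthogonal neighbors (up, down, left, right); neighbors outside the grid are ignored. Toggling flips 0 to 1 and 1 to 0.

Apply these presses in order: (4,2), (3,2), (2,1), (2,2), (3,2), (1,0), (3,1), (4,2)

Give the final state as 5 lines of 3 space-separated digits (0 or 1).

After press 1 at (4,2):
0 1 1
0 1 1
0 0 0
1 0 0
1 1 1

After press 2 at (3,2):
0 1 1
0 1 1
0 0 1
1 1 1
1 1 0

After press 3 at (2,1):
0 1 1
0 0 1
1 1 0
1 0 1
1 1 0

After press 4 at (2,2):
0 1 1
0 0 0
1 0 1
1 0 0
1 1 0

After press 5 at (3,2):
0 1 1
0 0 0
1 0 0
1 1 1
1 1 1

After press 6 at (1,0):
1 1 1
1 1 0
0 0 0
1 1 1
1 1 1

After press 7 at (3,1):
1 1 1
1 1 0
0 1 0
0 0 0
1 0 1

After press 8 at (4,2):
1 1 1
1 1 0
0 1 0
0 0 1
1 1 0

Answer: 1 1 1
1 1 0
0 1 0
0 0 1
1 1 0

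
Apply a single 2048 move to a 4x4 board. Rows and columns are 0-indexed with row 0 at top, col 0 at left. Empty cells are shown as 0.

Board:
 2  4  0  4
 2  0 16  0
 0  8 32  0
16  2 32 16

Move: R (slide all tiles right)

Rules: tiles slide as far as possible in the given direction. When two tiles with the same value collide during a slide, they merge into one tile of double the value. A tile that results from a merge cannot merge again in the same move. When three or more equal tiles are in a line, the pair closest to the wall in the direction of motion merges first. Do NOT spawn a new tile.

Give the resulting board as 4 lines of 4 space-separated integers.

Slide right:
row 0: [2, 4, 0, 4] -> [0, 0, 2, 8]
row 1: [2, 0, 16, 0] -> [0, 0, 2, 16]
row 2: [0, 8, 32, 0] -> [0, 0, 8, 32]
row 3: [16, 2, 32, 16] -> [16, 2, 32, 16]

Answer:  0  0  2  8
 0  0  2 16
 0  0  8 32
16  2 32 16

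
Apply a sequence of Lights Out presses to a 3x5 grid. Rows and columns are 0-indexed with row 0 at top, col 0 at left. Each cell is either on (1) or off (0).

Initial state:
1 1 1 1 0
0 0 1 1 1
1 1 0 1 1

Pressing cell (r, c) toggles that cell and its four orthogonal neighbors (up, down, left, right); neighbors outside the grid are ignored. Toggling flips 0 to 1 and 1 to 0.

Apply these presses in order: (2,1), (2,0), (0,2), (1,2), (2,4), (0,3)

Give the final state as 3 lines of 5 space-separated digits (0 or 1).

After press 1 at (2,1):
1 1 1 1 0
0 1 1 1 1
0 0 1 1 1

After press 2 at (2,0):
1 1 1 1 0
1 1 1 1 1
1 1 1 1 1

After press 3 at (0,2):
1 0 0 0 0
1 1 0 1 1
1 1 1 1 1

After press 4 at (1,2):
1 0 1 0 0
1 0 1 0 1
1 1 0 1 1

After press 5 at (2,4):
1 0 1 0 0
1 0 1 0 0
1 1 0 0 0

After press 6 at (0,3):
1 0 0 1 1
1 0 1 1 0
1 1 0 0 0

Answer: 1 0 0 1 1
1 0 1 1 0
1 1 0 0 0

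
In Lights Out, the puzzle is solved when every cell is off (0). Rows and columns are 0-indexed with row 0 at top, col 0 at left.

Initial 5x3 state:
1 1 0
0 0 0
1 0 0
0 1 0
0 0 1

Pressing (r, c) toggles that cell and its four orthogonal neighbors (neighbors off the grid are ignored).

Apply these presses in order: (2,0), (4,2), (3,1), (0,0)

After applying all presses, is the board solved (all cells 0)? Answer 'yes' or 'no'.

After press 1 at (2,0):
1 1 0
1 0 0
0 1 0
1 1 0
0 0 1

After press 2 at (4,2):
1 1 0
1 0 0
0 1 0
1 1 1
0 1 0

After press 3 at (3,1):
1 1 0
1 0 0
0 0 0
0 0 0
0 0 0

After press 4 at (0,0):
0 0 0
0 0 0
0 0 0
0 0 0
0 0 0

Lights still on: 0

Answer: yes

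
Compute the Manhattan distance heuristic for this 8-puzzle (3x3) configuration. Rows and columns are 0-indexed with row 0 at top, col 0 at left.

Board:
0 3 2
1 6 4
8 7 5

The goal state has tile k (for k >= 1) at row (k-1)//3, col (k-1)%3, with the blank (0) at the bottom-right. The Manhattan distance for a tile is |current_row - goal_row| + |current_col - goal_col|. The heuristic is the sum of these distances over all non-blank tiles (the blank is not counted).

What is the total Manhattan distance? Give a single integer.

Tile 3: (0,1)->(0,2) = 1
Tile 2: (0,2)->(0,1) = 1
Tile 1: (1,0)->(0,0) = 1
Tile 6: (1,1)->(1,2) = 1
Tile 4: (1,2)->(1,0) = 2
Tile 8: (2,0)->(2,1) = 1
Tile 7: (2,1)->(2,0) = 1
Tile 5: (2,2)->(1,1) = 2
Sum: 1 + 1 + 1 + 1 + 2 + 1 + 1 + 2 = 10

Answer: 10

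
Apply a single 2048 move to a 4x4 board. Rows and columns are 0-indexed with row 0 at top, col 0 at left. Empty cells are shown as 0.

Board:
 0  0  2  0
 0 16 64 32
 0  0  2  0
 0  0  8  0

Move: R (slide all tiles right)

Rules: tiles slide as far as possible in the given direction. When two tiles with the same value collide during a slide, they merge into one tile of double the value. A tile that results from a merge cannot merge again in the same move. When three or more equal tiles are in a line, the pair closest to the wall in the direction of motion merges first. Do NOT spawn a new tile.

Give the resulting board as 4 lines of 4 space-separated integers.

Slide right:
row 0: [0, 0, 2, 0] -> [0, 0, 0, 2]
row 1: [0, 16, 64, 32] -> [0, 16, 64, 32]
row 2: [0, 0, 2, 0] -> [0, 0, 0, 2]
row 3: [0, 0, 8, 0] -> [0, 0, 0, 8]

Answer:  0  0  0  2
 0 16 64 32
 0  0  0  2
 0  0  0  8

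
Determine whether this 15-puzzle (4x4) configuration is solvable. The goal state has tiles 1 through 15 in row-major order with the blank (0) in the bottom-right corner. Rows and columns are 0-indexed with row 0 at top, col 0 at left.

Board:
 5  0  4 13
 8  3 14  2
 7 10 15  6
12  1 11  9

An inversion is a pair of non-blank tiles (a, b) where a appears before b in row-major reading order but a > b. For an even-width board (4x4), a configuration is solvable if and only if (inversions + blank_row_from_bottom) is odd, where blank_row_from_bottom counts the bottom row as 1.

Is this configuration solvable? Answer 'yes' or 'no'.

Answer: no

Derivation:
Inversions: 48
Blank is in row 0 (0-indexed from top), which is row 4 counting from the bottom (bottom = 1).
48 + 4 = 52, which is even, so the puzzle is not solvable.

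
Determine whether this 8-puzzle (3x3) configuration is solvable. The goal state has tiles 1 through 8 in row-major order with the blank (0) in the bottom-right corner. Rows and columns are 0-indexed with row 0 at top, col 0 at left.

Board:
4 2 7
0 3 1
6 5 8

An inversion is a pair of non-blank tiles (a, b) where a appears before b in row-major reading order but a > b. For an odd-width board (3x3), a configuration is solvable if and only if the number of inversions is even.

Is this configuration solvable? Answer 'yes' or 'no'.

Inversions (pairs i<j in row-major order where tile[i] > tile[j] > 0): 10
10 is even, so the puzzle is solvable.

Answer: yes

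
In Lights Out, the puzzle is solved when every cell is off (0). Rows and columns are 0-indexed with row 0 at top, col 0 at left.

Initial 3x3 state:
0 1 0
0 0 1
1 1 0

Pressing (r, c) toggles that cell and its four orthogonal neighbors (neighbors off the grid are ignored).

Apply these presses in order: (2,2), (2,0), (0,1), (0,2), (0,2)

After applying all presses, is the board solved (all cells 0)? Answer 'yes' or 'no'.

Answer: no

Derivation:
After press 1 at (2,2):
0 1 0
0 0 0
1 0 1

After press 2 at (2,0):
0 1 0
1 0 0
0 1 1

After press 3 at (0,1):
1 0 1
1 1 0
0 1 1

After press 4 at (0,2):
1 1 0
1 1 1
0 1 1

After press 5 at (0,2):
1 0 1
1 1 0
0 1 1

Lights still on: 6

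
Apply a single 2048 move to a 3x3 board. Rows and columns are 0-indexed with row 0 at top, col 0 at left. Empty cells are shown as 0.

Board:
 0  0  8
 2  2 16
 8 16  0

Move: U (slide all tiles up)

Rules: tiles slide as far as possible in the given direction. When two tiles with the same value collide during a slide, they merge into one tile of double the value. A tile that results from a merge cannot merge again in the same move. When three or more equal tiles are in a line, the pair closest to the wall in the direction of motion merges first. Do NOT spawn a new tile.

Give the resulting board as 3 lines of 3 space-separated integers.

Answer:  2  2  8
 8 16 16
 0  0  0

Derivation:
Slide up:
col 0: [0, 2, 8] -> [2, 8, 0]
col 1: [0, 2, 16] -> [2, 16, 0]
col 2: [8, 16, 0] -> [8, 16, 0]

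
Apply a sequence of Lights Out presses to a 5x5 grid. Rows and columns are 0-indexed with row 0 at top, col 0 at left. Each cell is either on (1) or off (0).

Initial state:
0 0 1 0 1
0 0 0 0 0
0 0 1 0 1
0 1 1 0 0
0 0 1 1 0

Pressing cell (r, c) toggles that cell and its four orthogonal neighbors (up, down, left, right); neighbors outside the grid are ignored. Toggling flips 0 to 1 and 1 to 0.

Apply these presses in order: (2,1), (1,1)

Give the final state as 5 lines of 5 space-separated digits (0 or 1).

After press 1 at (2,1):
0 0 1 0 1
0 1 0 0 0
1 1 0 0 1
0 0 1 0 0
0 0 1 1 0

After press 2 at (1,1):
0 1 1 0 1
1 0 1 0 0
1 0 0 0 1
0 0 1 0 0
0 0 1 1 0

Answer: 0 1 1 0 1
1 0 1 0 0
1 0 0 0 1
0 0 1 0 0
0 0 1 1 0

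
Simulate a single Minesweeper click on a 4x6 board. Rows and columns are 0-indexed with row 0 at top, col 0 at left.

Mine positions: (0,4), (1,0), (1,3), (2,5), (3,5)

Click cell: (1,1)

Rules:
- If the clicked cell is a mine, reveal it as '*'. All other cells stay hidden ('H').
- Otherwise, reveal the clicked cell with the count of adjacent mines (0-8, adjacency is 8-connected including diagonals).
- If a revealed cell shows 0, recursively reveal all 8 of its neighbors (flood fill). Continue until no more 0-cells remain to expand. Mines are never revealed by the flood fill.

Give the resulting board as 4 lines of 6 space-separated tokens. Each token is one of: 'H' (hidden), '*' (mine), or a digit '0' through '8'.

H H H H H H
H 1 H H H H
H H H H H H
H H H H H H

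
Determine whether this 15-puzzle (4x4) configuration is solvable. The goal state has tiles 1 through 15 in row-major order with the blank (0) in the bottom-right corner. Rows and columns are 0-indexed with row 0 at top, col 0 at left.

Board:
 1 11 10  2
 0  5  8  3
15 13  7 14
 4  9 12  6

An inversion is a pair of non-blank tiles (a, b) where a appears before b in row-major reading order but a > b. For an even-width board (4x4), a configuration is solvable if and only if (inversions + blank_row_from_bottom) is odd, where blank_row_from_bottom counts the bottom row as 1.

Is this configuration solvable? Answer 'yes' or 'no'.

Answer: no

Derivation:
Inversions: 43
Blank is in row 1 (0-indexed from top), which is row 3 counting from the bottom (bottom = 1).
43 + 3 = 46, which is even, so the puzzle is not solvable.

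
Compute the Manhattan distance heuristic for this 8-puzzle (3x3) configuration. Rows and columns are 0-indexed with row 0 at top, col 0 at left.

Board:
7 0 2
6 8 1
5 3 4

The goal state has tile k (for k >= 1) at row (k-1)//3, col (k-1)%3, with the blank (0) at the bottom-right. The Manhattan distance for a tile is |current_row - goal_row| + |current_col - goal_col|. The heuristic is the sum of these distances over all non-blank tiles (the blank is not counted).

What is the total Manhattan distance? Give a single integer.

Tile 7: at (0,0), goal (2,0), distance |0-2|+|0-0| = 2
Tile 2: at (0,2), goal (0,1), distance |0-0|+|2-1| = 1
Tile 6: at (1,0), goal (1,2), distance |1-1|+|0-2| = 2
Tile 8: at (1,1), goal (2,1), distance |1-2|+|1-1| = 1
Tile 1: at (1,2), goal (0,0), distance |1-0|+|2-0| = 3
Tile 5: at (2,0), goal (1,1), distance |2-1|+|0-1| = 2
Tile 3: at (2,1), goal (0,2), distance |2-0|+|1-2| = 3
Tile 4: at (2,2), goal (1,0), distance |2-1|+|2-0| = 3
Sum: 2 + 1 + 2 + 1 + 3 + 2 + 3 + 3 = 17

Answer: 17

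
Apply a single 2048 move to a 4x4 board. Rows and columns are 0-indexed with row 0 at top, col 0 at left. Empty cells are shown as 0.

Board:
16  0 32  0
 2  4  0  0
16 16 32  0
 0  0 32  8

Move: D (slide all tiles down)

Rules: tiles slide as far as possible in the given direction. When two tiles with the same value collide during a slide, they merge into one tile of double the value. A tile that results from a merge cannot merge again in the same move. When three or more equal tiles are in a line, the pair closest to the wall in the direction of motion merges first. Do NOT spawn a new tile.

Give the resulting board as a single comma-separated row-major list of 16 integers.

Slide down:
col 0: [16, 2, 16, 0] -> [0, 16, 2, 16]
col 1: [0, 4, 16, 0] -> [0, 0, 4, 16]
col 2: [32, 0, 32, 32] -> [0, 0, 32, 64]
col 3: [0, 0, 0, 8] -> [0, 0, 0, 8]

Answer: 0, 0, 0, 0, 16, 0, 0, 0, 2, 4, 32, 0, 16, 16, 64, 8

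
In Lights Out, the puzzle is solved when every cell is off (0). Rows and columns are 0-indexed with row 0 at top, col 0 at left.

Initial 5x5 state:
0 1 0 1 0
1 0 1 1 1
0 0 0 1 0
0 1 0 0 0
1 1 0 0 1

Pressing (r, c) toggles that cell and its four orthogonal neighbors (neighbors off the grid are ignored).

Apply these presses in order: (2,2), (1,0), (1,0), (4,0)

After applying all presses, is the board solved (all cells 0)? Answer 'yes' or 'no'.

After press 1 at (2,2):
0 1 0 1 0
1 0 0 1 1
0 1 1 0 0
0 1 1 0 0
1 1 0 0 1

After press 2 at (1,0):
1 1 0 1 0
0 1 0 1 1
1 1 1 0 0
0 1 1 0 0
1 1 0 0 1

After press 3 at (1,0):
0 1 0 1 0
1 0 0 1 1
0 1 1 0 0
0 1 1 0 0
1 1 0 0 1

After press 4 at (4,0):
0 1 0 1 0
1 0 0 1 1
0 1 1 0 0
1 1 1 0 0
0 0 0 0 1

Lights still on: 11

Answer: no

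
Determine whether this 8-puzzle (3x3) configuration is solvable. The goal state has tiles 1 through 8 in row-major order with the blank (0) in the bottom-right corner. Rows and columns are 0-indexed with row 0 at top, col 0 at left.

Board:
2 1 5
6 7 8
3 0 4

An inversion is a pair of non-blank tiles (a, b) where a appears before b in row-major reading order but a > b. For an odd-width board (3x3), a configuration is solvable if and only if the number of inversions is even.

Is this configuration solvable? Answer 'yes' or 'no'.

Inversions (pairs i<j in row-major order where tile[i] > tile[j] > 0): 9
9 is odd, so the puzzle is not solvable.

Answer: no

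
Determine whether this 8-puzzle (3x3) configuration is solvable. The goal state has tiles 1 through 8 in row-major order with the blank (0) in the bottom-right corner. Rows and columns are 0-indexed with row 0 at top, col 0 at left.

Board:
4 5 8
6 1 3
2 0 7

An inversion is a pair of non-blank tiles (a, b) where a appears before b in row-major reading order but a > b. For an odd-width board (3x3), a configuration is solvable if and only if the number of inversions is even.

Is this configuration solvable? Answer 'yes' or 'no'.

Inversions (pairs i<j in row-major order where tile[i] > tile[j] > 0): 15
15 is odd, so the puzzle is not solvable.

Answer: no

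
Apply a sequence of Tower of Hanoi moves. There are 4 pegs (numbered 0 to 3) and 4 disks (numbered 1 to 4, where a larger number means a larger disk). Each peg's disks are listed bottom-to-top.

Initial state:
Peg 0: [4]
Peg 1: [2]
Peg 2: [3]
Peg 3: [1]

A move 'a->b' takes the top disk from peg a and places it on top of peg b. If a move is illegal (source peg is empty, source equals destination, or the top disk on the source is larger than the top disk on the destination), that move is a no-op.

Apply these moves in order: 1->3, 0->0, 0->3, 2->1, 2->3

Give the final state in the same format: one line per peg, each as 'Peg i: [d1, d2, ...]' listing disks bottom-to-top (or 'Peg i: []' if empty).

After move 1 (1->3):
Peg 0: [4]
Peg 1: [2]
Peg 2: [3]
Peg 3: [1]

After move 2 (0->0):
Peg 0: [4]
Peg 1: [2]
Peg 2: [3]
Peg 3: [1]

After move 3 (0->3):
Peg 0: [4]
Peg 1: [2]
Peg 2: [3]
Peg 3: [1]

After move 4 (2->1):
Peg 0: [4]
Peg 1: [2]
Peg 2: [3]
Peg 3: [1]

After move 5 (2->3):
Peg 0: [4]
Peg 1: [2]
Peg 2: [3]
Peg 3: [1]

Answer: Peg 0: [4]
Peg 1: [2]
Peg 2: [3]
Peg 3: [1]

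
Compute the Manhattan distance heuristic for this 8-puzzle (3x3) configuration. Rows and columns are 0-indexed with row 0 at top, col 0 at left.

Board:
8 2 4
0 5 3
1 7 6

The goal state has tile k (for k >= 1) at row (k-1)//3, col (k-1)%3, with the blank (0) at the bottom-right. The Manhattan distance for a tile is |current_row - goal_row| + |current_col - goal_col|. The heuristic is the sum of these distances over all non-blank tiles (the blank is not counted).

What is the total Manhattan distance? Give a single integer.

Answer: 11

Derivation:
Tile 8: (0,0)->(2,1) = 3
Tile 2: (0,1)->(0,1) = 0
Tile 4: (0,2)->(1,0) = 3
Tile 5: (1,1)->(1,1) = 0
Tile 3: (1,2)->(0,2) = 1
Tile 1: (2,0)->(0,0) = 2
Tile 7: (2,1)->(2,0) = 1
Tile 6: (2,2)->(1,2) = 1
Sum: 3 + 0 + 3 + 0 + 1 + 2 + 1 + 1 = 11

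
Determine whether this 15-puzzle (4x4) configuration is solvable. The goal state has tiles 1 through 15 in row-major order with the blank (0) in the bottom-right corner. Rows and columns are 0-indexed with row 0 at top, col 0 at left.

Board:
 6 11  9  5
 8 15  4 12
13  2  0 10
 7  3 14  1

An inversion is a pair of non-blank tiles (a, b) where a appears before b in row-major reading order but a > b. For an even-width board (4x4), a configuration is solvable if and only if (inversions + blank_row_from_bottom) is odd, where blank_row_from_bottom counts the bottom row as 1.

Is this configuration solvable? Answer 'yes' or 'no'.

Inversions: 60
Blank is in row 2 (0-indexed from top), which is row 2 counting from the bottom (bottom = 1).
60 + 2 = 62, which is even, so the puzzle is not solvable.

Answer: no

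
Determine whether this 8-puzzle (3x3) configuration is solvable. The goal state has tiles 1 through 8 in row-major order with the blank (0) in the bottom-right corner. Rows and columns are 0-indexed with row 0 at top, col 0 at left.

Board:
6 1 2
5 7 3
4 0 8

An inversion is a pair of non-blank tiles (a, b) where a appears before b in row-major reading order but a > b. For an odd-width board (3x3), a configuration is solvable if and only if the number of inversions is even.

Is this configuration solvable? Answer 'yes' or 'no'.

Inversions (pairs i<j in row-major order where tile[i] > tile[j] > 0): 9
9 is odd, so the puzzle is not solvable.

Answer: no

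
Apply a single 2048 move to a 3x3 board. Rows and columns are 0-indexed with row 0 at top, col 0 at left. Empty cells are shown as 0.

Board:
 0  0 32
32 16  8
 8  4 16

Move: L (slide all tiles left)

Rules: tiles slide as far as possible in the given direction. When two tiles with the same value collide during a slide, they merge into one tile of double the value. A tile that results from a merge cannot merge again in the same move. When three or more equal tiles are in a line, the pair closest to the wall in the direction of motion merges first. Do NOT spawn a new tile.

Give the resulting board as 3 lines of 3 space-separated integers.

Answer: 32  0  0
32 16  8
 8  4 16

Derivation:
Slide left:
row 0: [0, 0, 32] -> [32, 0, 0]
row 1: [32, 16, 8] -> [32, 16, 8]
row 2: [8, 4, 16] -> [8, 4, 16]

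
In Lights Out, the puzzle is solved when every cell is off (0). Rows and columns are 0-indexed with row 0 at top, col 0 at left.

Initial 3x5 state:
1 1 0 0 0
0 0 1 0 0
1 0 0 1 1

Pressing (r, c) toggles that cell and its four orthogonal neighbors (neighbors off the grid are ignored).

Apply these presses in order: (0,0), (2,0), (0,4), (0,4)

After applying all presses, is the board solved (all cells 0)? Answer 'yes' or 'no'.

After press 1 at (0,0):
0 0 0 0 0
1 0 1 0 0
1 0 0 1 1

After press 2 at (2,0):
0 0 0 0 0
0 0 1 0 0
0 1 0 1 1

After press 3 at (0,4):
0 0 0 1 1
0 0 1 0 1
0 1 0 1 1

After press 4 at (0,4):
0 0 0 0 0
0 0 1 0 0
0 1 0 1 1

Lights still on: 4

Answer: no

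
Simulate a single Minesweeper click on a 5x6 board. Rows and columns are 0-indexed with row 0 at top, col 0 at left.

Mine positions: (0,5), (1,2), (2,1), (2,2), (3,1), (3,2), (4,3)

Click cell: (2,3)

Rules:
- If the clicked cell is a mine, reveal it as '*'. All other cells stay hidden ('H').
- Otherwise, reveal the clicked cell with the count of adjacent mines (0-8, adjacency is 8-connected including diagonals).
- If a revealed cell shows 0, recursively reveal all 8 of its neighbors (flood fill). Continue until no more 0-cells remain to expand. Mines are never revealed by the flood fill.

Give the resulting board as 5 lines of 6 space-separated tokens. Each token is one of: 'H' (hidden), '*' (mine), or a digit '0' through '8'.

H H H H H H
H H H H H H
H H H 3 H H
H H H H H H
H H H H H H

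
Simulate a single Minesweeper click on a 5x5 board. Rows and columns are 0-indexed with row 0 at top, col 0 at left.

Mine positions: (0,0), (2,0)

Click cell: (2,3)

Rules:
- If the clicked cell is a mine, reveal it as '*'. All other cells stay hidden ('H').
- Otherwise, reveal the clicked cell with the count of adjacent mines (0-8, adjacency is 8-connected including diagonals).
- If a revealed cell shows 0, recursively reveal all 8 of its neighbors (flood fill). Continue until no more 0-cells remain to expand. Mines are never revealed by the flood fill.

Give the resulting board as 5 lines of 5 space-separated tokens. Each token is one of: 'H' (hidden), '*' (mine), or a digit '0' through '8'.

H 1 0 0 0
H 2 0 0 0
H 1 0 0 0
1 1 0 0 0
0 0 0 0 0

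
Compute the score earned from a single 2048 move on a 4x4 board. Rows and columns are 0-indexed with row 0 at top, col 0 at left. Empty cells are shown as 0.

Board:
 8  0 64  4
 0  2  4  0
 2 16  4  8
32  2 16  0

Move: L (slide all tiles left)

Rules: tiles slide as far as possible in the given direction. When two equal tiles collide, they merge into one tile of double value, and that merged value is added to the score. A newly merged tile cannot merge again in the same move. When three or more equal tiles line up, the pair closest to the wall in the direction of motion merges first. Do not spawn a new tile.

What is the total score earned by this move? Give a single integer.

Answer: 0

Derivation:
Slide left:
row 0: [8, 0, 64, 4] -> [8, 64, 4, 0]  score +0 (running 0)
row 1: [0, 2, 4, 0] -> [2, 4, 0, 0]  score +0 (running 0)
row 2: [2, 16, 4, 8] -> [2, 16, 4, 8]  score +0 (running 0)
row 3: [32, 2, 16, 0] -> [32, 2, 16, 0]  score +0 (running 0)
Board after move:
 8 64  4  0
 2  4  0  0
 2 16  4  8
32  2 16  0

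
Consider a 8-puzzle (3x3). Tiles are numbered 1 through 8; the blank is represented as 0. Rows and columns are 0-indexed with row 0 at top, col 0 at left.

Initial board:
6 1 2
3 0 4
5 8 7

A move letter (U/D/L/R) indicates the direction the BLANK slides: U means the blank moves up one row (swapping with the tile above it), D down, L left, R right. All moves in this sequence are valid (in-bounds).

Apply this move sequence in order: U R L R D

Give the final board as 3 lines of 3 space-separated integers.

Answer: 6 2 4
3 1 0
5 8 7

Derivation:
After move 1 (U):
6 0 2
3 1 4
5 8 7

After move 2 (R):
6 2 0
3 1 4
5 8 7

After move 3 (L):
6 0 2
3 1 4
5 8 7

After move 4 (R):
6 2 0
3 1 4
5 8 7

After move 5 (D):
6 2 4
3 1 0
5 8 7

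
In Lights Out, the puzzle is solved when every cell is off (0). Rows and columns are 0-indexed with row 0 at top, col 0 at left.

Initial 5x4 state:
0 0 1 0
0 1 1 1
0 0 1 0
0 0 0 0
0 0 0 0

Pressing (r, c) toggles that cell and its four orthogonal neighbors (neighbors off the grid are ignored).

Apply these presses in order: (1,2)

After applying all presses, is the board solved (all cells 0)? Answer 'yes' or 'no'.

Answer: yes

Derivation:
After press 1 at (1,2):
0 0 0 0
0 0 0 0
0 0 0 0
0 0 0 0
0 0 0 0

Lights still on: 0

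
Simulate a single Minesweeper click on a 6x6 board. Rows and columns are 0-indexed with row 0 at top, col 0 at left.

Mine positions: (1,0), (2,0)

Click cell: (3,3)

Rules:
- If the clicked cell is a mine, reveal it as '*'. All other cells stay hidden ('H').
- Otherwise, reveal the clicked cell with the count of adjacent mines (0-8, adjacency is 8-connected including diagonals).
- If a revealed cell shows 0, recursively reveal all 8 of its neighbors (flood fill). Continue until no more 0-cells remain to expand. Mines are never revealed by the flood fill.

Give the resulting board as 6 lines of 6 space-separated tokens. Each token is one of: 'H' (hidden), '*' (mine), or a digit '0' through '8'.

H 1 0 0 0 0
H 2 0 0 0 0
H 2 0 0 0 0
1 1 0 0 0 0
0 0 0 0 0 0
0 0 0 0 0 0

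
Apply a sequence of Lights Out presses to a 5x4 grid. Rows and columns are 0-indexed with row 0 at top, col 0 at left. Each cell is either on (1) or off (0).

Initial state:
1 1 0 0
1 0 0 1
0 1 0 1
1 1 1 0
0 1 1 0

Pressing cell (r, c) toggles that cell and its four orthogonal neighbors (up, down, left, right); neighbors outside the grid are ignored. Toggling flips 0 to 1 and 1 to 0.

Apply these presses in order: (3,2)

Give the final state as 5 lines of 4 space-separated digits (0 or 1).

After press 1 at (3,2):
1 1 0 0
1 0 0 1
0 1 1 1
1 0 0 1
0 1 0 0

Answer: 1 1 0 0
1 0 0 1
0 1 1 1
1 0 0 1
0 1 0 0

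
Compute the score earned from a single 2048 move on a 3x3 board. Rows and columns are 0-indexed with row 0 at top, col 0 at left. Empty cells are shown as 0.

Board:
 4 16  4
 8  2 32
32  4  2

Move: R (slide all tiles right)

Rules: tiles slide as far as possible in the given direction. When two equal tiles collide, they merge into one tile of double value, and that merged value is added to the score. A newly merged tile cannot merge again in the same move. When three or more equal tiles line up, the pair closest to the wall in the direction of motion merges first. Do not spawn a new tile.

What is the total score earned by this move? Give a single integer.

Answer: 0

Derivation:
Slide right:
row 0: [4, 16, 4] -> [4, 16, 4]  score +0 (running 0)
row 1: [8, 2, 32] -> [8, 2, 32]  score +0 (running 0)
row 2: [32, 4, 2] -> [32, 4, 2]  score +0 (running 0)
Board after move:
 4 16  4
 8  2 32
32  4  2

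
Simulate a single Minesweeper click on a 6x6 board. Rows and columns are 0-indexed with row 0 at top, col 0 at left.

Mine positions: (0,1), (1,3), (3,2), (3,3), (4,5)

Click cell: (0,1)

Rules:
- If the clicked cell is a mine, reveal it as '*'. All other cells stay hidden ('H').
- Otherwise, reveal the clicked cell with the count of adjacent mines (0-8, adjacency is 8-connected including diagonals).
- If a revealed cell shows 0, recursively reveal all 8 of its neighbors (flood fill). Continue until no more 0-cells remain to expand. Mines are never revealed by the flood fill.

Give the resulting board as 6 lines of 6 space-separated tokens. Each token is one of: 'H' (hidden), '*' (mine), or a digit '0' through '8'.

H * H H H H
H H H H H H
H H H H H H
H H H H H H
H H H H H H
H H H H H H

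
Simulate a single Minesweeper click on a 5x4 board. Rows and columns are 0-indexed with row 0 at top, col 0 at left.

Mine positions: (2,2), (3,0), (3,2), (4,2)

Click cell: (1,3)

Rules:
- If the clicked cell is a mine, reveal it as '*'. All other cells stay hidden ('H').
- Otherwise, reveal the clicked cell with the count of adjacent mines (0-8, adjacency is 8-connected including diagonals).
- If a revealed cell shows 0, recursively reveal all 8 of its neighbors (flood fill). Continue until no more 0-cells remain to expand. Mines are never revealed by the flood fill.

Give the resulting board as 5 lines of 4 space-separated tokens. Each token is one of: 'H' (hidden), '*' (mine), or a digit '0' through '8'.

H H H H
H H H 1
H H H H
H H H H
H H H H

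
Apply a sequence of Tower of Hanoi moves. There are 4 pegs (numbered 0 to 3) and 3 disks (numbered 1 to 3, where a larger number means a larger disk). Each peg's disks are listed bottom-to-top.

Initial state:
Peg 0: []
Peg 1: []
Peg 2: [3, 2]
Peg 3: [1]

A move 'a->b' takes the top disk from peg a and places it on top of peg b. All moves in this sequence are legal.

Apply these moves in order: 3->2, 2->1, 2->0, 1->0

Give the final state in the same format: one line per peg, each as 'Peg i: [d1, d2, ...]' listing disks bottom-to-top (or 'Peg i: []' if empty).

Answer: Peg 0: [2, 1]
Peg 1: []
Peg 2: [3]
Peg 3: []

Derivation:
After move 1 (3->2):
Peg 0: []
Peg 1: []
Peg 2: [3, 2, 1]
Peg 3: []

After move 2 (2->1):
Peg 0: []
Peg 1: [1]
Peg 2: [3, 2]
Peg 3: []

After move 3 (2->0):
Peg 0: [2]
Peg 1: [1]
Peg 2: [3]
Peg 3: []

After move 4 (1->0):
Peg 0: [2, 1]
Peg 1: []
Peg 2: [3]
Peg 3: []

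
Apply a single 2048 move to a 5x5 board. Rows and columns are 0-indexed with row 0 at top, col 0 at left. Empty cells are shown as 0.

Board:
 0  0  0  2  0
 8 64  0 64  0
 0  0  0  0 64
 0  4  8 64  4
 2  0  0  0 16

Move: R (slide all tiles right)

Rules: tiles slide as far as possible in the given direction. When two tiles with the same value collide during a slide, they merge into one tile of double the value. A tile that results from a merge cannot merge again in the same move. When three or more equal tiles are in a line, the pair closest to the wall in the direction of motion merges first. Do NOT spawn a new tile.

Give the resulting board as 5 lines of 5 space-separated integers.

Answer:   0   0   0   0   2
  0   0   0   8 128
  0   0   0   0  64
  0   4   8  64   4
  0   0   0   2  16

Derivation:
Slide right:
row 0: [0, 0, 0, 2, 0] -> [0, 0, 0, 0, 2]
row 1: [8, 64, 0, 64, 0] -> [0, 0, 0, 8, 128]
row 2: [0, 0, 0, 0, 64] -> [0, 0, 0, 0, 64]
row 3: [0, 4, 8, 64, 4] -> [0, 4, 8, 64, 4]
row 4: [2, 0, 0, 0, 16] -> [0, 0, 0, 2, 16]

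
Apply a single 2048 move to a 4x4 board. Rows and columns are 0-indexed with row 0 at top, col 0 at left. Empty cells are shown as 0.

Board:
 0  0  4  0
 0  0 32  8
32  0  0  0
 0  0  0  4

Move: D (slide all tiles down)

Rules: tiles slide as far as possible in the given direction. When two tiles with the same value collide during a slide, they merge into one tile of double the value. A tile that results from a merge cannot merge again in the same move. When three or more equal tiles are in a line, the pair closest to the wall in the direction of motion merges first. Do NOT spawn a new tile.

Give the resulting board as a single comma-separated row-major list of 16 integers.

Answer: 0, 0, 0, 0, 0, 0, 0, 0, 0, 0, 4, 8, 32, 0, 32, 4

Derivation:
Slide down:
col 0: [0, 0, 32, 0] -> [0, 0, 0, 32]
col 1: [0, 0, 0, 0] -> [0, 0, 0, 0]
col 2: [4, 32, 0, 0] -> [0, 0, 4, 32]
col 3: [0, 8, 0, 4] -> [0, 0, 8, 4]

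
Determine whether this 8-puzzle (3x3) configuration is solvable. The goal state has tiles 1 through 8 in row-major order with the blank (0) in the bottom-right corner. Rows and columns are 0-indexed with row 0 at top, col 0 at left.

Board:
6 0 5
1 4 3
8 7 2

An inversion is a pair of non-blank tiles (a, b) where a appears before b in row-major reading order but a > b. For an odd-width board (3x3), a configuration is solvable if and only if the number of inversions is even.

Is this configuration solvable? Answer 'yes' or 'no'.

Inversions (pairs i<j in row-major order where tile[i] > tile[j] > 0): 15
15 is odd, so the puzzle is not solvable.

Answer: no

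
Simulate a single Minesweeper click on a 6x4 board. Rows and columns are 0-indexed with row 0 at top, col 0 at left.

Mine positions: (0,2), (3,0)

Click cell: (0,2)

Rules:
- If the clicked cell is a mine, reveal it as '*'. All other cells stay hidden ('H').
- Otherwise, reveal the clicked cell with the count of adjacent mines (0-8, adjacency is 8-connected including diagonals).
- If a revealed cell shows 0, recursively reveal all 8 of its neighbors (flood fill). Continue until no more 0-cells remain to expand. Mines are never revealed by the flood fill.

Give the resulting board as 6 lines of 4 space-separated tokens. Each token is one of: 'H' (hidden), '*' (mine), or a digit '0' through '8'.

H H * H
H H H H
H H H H
H H H H
H H H H
H H H H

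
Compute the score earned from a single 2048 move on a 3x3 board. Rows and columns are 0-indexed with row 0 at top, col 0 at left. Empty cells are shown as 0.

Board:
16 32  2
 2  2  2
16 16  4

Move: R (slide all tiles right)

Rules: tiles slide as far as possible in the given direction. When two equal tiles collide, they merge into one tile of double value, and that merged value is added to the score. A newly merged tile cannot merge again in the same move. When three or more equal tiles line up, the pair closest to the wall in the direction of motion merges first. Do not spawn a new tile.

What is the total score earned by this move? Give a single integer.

Slide right:
row 0: [16, 32, 2] -> [16, 32, 2]  score +0 (running 0)
row 1: [2, 2, 2] -> [0, 2, 4]  score +4 (running 4)
row 2: [16, 16, 4] -> [0, 32, 4]  score +32 (running 36)
Board after move:
16 32  2
 0  2  4
 0 32  4

Answer: 36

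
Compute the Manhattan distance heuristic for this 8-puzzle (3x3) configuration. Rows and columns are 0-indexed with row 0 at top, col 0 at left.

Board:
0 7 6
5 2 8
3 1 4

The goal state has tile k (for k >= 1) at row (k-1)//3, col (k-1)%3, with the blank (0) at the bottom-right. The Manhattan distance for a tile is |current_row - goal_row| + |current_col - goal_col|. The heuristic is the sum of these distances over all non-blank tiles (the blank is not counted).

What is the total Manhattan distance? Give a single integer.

Tile 7: (0,1)->(2,0) = 3
Tile 6: (0,2)->(1,2) = 1
Tile 5: (1,0)->(1,1) = 1
Tile 2: (1,1)->(0,1) = 1
Tile 8: (1,2)->(2,1) = 2
Tile 3: (2,0)->(0,2) = 4
Tile 1: (2,1)->(0,0) = 3
Tile 4: (2,2)->(1,0) = 3
Sum: 3 + 1 + 1 + 1 + 2 + 4 + 3 + 3 = 18

Answer: 18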